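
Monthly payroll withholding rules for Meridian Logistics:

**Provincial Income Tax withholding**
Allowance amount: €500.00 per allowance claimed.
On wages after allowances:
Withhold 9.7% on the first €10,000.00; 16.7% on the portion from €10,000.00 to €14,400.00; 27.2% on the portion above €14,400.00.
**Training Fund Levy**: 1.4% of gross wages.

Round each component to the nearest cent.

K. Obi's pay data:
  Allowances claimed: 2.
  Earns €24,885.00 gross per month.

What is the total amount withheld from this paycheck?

Provincial Income Tax: taxable = €24,885.00 − 2×€500.00 = €23,885.00
  €1,704.80 + 27.2% × (€23,885.00 − €14,400.00) = €1,704.80 + 27.2% × €9,485.00 = €4,284.72
Training Fund Levy: 1.4% × €24,885.00 = €348.39
Total: €4,284.72 + €348.39 = €4,633.11

€4,633.11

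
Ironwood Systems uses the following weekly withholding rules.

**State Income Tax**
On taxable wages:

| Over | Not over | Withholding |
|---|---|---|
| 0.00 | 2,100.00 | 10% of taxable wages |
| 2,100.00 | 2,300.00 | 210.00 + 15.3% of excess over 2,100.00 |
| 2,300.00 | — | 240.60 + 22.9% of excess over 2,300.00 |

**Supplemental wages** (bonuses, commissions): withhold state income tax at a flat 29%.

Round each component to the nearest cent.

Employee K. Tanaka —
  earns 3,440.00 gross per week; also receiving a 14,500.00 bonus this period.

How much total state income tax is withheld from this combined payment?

State Income Tax: taxable = 3,440.00
  240.60 + 22.9% × (3,440.00 − 2,300.00) = 240.60 + 22.9% × 1,140.00 = 501.66
Supplemental (29% flat on bonus): 29% × 14,500.00 = 4,205.00
Total state income tax: 501.66 + 4,205.00 = 4,706.66

4,706.66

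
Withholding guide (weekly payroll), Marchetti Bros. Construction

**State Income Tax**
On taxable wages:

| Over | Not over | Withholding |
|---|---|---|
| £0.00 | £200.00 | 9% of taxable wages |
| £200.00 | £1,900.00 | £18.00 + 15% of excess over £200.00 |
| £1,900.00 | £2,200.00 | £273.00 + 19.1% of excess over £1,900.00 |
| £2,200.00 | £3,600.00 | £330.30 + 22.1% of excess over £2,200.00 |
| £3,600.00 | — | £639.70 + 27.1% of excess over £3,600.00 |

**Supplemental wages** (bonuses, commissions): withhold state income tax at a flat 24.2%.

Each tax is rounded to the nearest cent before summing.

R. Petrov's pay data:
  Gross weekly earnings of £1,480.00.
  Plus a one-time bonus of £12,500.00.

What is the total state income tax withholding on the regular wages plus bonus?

£3,235.00

State Income Tax: taxable = £1,480.00
  £18.00 + 15% × (£1,480.00 − £200.00) = £18.00 + 15% × £1,280.00 = £210.00
Supplemental (24.2% flat on bonus): 24.2% × £12,500.00 = £3,025.00
Total state income tax: £210.00 + £3,025.00 = £3,235.00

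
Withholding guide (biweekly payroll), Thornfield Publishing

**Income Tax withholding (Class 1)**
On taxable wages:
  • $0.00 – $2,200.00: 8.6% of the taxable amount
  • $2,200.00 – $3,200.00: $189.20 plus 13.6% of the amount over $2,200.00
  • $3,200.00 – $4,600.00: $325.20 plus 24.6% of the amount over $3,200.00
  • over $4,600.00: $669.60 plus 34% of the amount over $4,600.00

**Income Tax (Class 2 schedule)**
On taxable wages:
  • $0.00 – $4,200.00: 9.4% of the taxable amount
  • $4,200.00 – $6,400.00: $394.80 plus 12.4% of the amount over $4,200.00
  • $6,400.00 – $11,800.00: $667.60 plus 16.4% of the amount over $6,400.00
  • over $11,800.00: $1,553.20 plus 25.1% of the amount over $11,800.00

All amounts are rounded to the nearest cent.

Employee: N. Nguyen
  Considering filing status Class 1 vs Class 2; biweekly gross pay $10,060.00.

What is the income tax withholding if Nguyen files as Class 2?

Income Tax (Class 2): taxable = $10,060.00
  $667.60 + 16.4% × ($10,060.00 − $6,400.00) = $667.60 + 16.4% × $3,660.00 = $1,267.84

$1,267.84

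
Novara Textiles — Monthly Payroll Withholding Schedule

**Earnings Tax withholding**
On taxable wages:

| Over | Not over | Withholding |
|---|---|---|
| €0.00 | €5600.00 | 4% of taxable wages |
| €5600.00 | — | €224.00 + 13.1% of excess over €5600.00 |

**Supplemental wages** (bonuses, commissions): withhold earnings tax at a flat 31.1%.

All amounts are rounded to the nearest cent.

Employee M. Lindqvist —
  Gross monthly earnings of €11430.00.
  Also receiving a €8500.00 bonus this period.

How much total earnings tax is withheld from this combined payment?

€3631.23

Earnings Tax: taxable = €11430.00
  €224.00 + 13.1% × (€11430.00 − €5600.00) = €224.00 + 13.1% × €5830.00 = €987.73
Supplemental (31.1% flat on bonus): 31.1% × €8500.00 = €2643.50
Total earnings tax: €987.73 + €2643.50 = €3631.23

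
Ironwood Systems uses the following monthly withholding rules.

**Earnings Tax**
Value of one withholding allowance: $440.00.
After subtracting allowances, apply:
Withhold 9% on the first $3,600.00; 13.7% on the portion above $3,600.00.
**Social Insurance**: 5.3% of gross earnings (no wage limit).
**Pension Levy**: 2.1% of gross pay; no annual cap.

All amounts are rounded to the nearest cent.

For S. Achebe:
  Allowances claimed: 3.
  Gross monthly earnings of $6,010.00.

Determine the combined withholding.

Earnings Tax: taxable = $6,010.00 − 3×$440.00 = $4,690.00
  $324.00 + 13.7% × ($4,690.00 − $3,600.00) = $324.00 + 13.7% × $1,090.00 = $473.33
Social Insurance: 5.3% × $6,010.00 = $318.53
Pension Levy: 2.1% × $6,010.00 = $126.21
Total: $473.33 + $318.53 + $126.21 = $918.07

$918.07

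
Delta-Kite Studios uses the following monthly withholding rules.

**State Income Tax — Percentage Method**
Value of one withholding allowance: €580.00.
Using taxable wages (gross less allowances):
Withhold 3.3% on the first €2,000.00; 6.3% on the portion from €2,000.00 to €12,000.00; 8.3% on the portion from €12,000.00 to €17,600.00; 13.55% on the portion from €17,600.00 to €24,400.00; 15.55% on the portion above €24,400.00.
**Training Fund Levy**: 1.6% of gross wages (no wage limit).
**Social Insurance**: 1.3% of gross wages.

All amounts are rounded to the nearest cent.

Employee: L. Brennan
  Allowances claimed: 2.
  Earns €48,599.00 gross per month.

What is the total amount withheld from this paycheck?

State Income Tax: taxable = €48,599.00 − 2×€580.00 = €47,439.00
  €2,082.20 + 15.55% × (€47,439.00 − €24,400.00) = €2,082.20 + 15.55% × €23,039.00 = €5,664.76
Training Fund Levy: 1.6% × €48,599.00 = €777.58
Social Insurance: 1.3% × €48,599.00 = €631.79
Total: €5,664.76 + €777.58 + €631.79 = €7,074.13

€7,074.13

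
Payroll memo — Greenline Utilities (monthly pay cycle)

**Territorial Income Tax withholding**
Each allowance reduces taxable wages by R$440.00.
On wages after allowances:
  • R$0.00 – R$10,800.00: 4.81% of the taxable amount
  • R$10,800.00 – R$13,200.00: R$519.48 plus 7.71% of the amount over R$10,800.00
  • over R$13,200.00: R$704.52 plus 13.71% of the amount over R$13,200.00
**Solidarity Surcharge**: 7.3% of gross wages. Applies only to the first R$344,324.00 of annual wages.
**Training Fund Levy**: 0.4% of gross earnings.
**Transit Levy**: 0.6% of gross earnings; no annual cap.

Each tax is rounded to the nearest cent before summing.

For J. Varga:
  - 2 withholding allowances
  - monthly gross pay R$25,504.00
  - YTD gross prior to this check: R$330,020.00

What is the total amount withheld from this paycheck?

Territorial Income Tax: taxable = R$25,504.00 − 2×R$440.00 = R$24,624.00
  R$704.52 + 13.71% × (R$24,624.00 − R$13,200.00) = R$704.52 + 13.71% × R$11,424.00 = R$2,270.75
Solidarity Surcharge: cap R$344,324.00 − YTD R$330,020.00 = R$14,304.00 subject; 7.3% × R$14,304.00 = R$1,044.19
Training Fund Levy: 0.4% × R$25,504.00 = R$102.02
Transit Levy: 0.6% × R$25,504.00 = R$153.02
Total: R$2,270.75 + R$1,044.19 + R$102.02 + R$153.02 = R$3,569.98

R$3,569.98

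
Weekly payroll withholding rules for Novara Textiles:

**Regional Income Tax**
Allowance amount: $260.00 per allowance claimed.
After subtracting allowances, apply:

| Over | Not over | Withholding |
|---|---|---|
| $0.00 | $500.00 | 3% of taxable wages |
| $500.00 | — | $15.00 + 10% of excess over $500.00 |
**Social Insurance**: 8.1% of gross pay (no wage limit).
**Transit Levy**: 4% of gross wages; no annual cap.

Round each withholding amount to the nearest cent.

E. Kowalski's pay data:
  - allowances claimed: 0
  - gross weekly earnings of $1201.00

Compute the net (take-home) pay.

$970.58

Regional Income Tax: taxable = $1201.00
  $15.00 + 10% × ($1201.00 − $500.00) = $15.00 + 10% × $701.00 = $85.10
Social Insurance: 8.1% × $1201.00 = $97.28
Transit Levy: 4% × $1201.00 = $48.04
Total withheld: $85.10 + $97.28 + $48.04 = $230.42
Net pay: $1201.00 − $230.42 = $970.58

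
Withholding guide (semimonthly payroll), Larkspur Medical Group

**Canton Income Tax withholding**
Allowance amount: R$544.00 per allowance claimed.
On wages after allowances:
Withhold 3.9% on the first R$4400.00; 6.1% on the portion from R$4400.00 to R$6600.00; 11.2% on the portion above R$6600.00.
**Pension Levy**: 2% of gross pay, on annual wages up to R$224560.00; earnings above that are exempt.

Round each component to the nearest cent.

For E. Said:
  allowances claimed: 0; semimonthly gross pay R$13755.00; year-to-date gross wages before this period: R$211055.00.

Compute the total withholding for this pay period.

Canton Income Tax: taxable = R$13755.00
  R$305.80 + 11.2% × (R$13755.00 − R$6600.00) = R$305.80 + 11.2% × R$7155.00 = R$1107.16
Pension Levy: cap R$224560.00 − YTD R$211055.00 = R$13505.00 subject; 2% × R$13505.00 = R$270.10
Total: R$1107.16 + R$270.10 = R$1377.26

R$1377.26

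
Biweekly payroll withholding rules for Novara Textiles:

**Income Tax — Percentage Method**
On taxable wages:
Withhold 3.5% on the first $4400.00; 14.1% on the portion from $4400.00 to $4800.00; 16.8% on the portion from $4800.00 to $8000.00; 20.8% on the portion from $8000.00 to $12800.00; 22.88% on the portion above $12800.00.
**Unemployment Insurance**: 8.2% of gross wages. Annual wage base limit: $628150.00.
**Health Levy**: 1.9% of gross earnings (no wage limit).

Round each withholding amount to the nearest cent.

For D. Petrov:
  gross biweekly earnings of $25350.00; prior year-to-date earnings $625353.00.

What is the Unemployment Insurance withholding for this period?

Unemployment Insurance: cap $628150.00 − YTD $625353.00 = $2797.00 subject; 8.2% × $2797.00 = $229.35

$229.35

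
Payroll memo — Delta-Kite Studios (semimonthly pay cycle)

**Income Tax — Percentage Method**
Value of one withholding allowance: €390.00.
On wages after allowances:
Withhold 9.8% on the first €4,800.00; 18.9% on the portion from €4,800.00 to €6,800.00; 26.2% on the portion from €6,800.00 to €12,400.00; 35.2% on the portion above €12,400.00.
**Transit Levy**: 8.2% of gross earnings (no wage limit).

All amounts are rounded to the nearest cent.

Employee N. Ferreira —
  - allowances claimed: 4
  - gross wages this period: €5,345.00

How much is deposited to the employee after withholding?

Income Tax: taxable = €5,345.00 − 4×€390.00 = €3,785.00
  9.8% × €3,785.00 = €370.93
Transit Levy: 8.2% × €5,345.00 = €438.29
Total withheld: €370.93 + €438.29 = €809.22
Net pay: €5,345.00 − €809.22 = €4,535.78

€4,535.78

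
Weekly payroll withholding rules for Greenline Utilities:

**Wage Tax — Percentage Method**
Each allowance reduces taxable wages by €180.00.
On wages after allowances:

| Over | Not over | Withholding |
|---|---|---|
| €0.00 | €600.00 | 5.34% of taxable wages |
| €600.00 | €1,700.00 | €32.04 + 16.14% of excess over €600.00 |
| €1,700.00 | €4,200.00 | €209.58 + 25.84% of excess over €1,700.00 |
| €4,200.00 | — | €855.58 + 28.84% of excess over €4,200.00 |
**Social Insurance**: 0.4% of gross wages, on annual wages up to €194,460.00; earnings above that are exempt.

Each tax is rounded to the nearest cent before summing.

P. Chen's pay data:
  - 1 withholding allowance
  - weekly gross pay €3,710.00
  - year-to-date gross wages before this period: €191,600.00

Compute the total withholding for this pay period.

Wage Tax: taxable = €3,710.00 − 1×€180.00 = €3,530.00
  €209.58 + 25.84% × (€3,530.00 − €1,700.00) = €209.58 + 25.84% × €1,830.00 = €682.45
Social Insurance: cap €194,460.00 − YTD €191,600.00 = €2,860.00 subject; 0.4% × €2,860.00 = €11.44
Total: €682.45 + €11.44 = €693.89

€693.89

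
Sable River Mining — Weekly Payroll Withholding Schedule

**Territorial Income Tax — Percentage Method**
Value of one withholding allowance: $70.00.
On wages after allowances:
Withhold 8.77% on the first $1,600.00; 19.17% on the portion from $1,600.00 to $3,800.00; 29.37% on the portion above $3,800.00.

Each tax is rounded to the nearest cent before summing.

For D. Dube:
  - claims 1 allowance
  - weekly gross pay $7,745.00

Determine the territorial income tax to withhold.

$1,700.15

Territorial Income Tax: taxable = $7,745.00 − 1×$70.00 = $7,675.00
  $562.06 + 29.37% × ($7,675.00 − $3,800.00) = $562.06 + 29.37% × $3,875.00 = $1,700.15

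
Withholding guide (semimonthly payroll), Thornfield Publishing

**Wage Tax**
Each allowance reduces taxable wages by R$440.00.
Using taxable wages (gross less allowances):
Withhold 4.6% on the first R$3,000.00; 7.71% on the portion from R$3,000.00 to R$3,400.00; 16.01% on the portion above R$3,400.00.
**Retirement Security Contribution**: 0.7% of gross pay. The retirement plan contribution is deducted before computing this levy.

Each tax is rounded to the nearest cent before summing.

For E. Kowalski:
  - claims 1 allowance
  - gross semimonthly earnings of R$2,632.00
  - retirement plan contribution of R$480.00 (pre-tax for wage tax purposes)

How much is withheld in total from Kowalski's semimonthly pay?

R$93.81

Wage Tax: taxable = R$2,632.00 − R$480.00 − 1×R$440.00 = R$1,712.00
  4.6% × R$1,712.00 = R$78.75
Retirement Security Contribution: 0.7% × R$2,152.00 = R$15.06
Total: R$78.75 + R$15.06 = R$93.81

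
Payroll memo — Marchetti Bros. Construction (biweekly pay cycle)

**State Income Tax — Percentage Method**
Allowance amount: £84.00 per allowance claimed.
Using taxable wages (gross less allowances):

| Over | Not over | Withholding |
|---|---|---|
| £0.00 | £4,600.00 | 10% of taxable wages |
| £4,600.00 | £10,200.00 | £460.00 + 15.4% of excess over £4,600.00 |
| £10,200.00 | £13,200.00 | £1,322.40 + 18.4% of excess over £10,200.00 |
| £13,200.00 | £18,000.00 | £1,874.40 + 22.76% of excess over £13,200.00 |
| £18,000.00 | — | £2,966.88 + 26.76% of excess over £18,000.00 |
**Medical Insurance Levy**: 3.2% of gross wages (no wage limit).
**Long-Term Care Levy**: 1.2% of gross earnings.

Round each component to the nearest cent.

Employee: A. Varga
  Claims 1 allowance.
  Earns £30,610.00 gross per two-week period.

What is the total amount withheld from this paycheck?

£7,665.68

State Income Tax: taxable = £30,610.00 − 1×£84.00 = £30,526.00
  £2,966.88 + 26.76% × (£30,526.00 − £18,000.00) = £2,966.88 + 26.76% × £12,526.00 = £6,318.84
Medical Insurance Levy: 3.2% × £30,610.00 = £979.52
Long-Term Care Levy: 1.2% × £30,610.00 = £367.32
Total: £6,318.84 + £979.52 + £367.32 = £7,665.68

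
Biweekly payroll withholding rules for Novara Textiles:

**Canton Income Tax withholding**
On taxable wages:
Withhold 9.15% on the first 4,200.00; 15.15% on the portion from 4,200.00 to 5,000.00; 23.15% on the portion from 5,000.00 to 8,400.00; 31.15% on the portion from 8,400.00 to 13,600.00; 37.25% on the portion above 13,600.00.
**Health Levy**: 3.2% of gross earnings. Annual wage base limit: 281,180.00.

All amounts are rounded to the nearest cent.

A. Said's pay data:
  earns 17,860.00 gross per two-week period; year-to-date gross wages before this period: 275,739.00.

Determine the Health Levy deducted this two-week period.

Health Levy: cap 281,180.00 − YTD 275,739.00 = 5,441.00 subject; 3.2% × 5,441.00 = 174.11

174.11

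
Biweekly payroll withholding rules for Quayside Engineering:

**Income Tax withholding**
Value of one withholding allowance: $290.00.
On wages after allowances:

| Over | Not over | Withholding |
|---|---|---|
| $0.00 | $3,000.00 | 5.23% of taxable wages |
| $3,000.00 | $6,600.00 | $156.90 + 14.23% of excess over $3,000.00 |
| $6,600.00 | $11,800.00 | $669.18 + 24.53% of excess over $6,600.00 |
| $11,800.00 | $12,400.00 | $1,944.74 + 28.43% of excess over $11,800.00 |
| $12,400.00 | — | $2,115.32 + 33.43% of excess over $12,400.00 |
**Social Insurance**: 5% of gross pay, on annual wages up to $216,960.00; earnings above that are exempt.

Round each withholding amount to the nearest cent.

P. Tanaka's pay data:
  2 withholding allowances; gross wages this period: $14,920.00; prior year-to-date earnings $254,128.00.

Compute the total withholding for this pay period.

Income Tax: taxable = $14,920.00 − 2×$290.00 = $14,340.00
  $2,115.32 + 33.43% × ($14,340.00 − $12,400.00) = $2,115.32 + 33.43% × $1,940.00 = $2,763.86
Social Insurance: YTD $254,128.00 ≥ cap $216,960.00 → $0.00
Total: $2,763.86 + $0.00 = $2,763.86

$2,763.86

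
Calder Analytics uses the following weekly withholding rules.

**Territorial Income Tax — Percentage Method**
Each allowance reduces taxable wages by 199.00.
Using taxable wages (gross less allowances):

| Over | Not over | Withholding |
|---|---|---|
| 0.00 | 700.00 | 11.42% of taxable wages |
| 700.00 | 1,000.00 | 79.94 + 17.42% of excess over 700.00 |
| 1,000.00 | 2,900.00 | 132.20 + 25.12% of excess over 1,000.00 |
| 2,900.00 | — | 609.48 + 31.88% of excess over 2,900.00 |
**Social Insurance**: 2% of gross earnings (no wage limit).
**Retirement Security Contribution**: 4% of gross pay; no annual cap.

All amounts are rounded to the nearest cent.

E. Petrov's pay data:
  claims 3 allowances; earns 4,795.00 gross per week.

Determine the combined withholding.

Territorial Income Tax: taxable = 4,795.00 − 3×199.00 = 4,198.00
  609.48 + 31.88% × (4,198.00 − 2,900.00) = 609.48 + 31.88% × 1,298.00 = 1,023.28
Social Insurance: 2% × 4,795.00 = 95.90
Retirement Security Contribution: 4% × 4,795.00 = 191.80
Total: 1,023.28 + 95.90 + 191.80 = 1,310.98

1,310.98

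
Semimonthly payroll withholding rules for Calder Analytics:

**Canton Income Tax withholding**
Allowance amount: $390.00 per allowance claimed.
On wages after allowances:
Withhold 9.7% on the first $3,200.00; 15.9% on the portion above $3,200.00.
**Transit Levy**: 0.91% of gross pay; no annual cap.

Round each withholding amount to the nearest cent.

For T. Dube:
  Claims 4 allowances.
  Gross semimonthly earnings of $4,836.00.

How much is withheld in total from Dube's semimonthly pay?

Canton Income Tax: taxable = $4,836.00 − 4×$390.00 = $3,276.00
  $310.40 + 15.9% × ($3,276.00 − $3,200.00) = $310.40 + 15.9% × $76.00 = $322.48
Transit Levy: 0.91% × $4,836.00 = $44.01
Total: $322.48 + $44.01 = $366.49

$366.49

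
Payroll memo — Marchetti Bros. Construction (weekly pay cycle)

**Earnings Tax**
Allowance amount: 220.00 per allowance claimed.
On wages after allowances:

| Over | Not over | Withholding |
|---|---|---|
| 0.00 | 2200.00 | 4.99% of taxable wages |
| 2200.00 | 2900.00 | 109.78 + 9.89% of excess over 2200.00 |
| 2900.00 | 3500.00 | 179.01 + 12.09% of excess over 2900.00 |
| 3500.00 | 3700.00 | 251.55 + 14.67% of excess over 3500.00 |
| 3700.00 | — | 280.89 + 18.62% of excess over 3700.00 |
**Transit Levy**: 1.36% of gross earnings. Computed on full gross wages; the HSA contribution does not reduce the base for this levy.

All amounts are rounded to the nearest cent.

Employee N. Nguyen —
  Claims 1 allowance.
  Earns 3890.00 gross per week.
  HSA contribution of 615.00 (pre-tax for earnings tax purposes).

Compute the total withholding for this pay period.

Earnings Tax: taxable = 3890.00 − 615.00 − 1×220.00 = 3055.00
  179.01 + 12.09% × (3055.00 − 2900.00) = 179.01 + 12.09% × 155.00 = 197.75
Transit Levy: 1.36% × 3890.00 = 52.90
Total: 197.75 + 52.90 = 250.65

250.65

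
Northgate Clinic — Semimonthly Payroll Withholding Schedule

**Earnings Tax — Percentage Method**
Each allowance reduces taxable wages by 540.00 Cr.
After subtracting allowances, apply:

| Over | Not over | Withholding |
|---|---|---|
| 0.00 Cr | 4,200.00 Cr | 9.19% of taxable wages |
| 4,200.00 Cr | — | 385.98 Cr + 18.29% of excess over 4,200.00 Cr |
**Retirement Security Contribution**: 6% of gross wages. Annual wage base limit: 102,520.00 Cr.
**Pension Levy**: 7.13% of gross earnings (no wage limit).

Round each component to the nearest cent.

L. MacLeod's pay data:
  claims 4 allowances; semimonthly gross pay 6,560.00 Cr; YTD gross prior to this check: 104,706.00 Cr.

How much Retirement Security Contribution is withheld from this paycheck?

0.00 Cr

Retirement Security Contribution: YTD 104,706.00 Cr ≥ cap 102,520.00 Cr → 0.00 Cr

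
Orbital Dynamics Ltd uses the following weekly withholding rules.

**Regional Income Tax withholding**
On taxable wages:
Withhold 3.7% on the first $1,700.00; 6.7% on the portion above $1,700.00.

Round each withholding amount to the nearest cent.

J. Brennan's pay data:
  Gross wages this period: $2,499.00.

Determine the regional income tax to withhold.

Regional Income Tax: taxable = $2,499.00
  $62.90 + 6.7% × ($2,499.00 − $1,700.00) = $62.90 + 6.7% × $799.00 = $116.43

$116.43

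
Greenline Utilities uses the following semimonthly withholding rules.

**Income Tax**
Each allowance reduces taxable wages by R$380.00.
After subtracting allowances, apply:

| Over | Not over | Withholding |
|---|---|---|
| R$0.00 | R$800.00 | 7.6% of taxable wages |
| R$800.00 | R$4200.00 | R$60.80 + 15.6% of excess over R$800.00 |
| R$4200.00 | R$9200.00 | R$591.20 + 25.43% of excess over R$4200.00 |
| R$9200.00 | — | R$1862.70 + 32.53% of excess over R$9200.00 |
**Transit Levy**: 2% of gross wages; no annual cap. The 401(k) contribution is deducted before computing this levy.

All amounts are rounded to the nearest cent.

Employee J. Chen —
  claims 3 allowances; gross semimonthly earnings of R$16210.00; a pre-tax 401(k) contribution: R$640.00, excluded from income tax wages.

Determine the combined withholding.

Income Tax: taxable = R$16210.00 − R$640.00 − 3×R$380.00 = R$14430.00
  R$1862.70 + 32.53% × (R$14430.00 − R$9200.00) = R$1862.70 + 32.53% × R$5230.00 = R$3564.02
Transit Levy: 2% × R$15570.00 = R$311.40
Total: R$3564.02 + R$311.40 = R$3875.42

R$3875.42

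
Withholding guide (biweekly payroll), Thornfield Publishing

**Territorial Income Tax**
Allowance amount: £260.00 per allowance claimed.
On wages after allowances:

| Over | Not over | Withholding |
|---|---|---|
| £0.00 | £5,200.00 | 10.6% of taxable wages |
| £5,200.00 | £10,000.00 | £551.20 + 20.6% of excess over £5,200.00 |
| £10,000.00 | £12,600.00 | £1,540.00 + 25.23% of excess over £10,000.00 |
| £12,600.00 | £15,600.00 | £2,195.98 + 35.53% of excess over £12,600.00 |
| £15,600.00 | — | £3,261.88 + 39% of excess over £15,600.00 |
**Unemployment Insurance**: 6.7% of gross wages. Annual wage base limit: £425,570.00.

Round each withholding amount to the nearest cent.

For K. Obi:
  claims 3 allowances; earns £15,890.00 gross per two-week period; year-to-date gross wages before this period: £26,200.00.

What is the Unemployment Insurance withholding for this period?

Unemployment Insurance: 6.7% × £15,890.00 = £1,064.63

£1,064.63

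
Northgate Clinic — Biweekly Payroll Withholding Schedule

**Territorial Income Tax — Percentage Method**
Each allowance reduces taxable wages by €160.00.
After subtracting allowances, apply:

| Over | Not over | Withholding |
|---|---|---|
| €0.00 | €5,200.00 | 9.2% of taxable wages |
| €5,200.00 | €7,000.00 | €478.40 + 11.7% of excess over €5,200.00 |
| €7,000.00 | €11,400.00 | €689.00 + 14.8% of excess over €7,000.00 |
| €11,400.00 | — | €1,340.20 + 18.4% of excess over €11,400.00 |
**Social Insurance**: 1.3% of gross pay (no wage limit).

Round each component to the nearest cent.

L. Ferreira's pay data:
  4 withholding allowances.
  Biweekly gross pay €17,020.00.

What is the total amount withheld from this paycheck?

Territorial Income Tax: taxable = €17,020.00 − 4×€160.00 = €16,380.00
  €1,340.20 + 18.4% × (€16,380.00 − €11,400.00) = €1,340.20 + 18.4% × €4,980.00 = €2,256.52
Social Insurance: 1.3% × €17,020.00 = €221.26
Total: €2,256.52 + €221.26 = €2,477.78

€2,477.78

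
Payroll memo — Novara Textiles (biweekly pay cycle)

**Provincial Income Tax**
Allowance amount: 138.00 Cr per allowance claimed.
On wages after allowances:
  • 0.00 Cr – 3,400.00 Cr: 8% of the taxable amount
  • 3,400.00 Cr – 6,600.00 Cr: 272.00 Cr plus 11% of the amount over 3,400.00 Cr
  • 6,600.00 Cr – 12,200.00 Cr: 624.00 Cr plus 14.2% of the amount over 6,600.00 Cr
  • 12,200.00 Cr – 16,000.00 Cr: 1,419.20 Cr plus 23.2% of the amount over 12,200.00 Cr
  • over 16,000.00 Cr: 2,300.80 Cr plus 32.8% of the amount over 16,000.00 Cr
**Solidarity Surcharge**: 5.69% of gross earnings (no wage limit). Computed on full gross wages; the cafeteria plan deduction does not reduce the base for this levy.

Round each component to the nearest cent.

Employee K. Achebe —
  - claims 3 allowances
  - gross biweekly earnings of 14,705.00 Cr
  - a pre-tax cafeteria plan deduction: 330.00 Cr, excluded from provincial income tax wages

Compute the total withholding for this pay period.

Provincial Income Tax: taxable = 14,705.00 Cr − 330.00 Cr − 3×138.00 Cr = 13,961.00 Cr
  1,419.20 Cr + 23.2% × (13,961.00 Cr − 12,200.00 Cr) = 1,419.20 Cr + 23.2% × 1,761.00 Cr = 1,827.75 Cr
Solidarity Surcharge: 5.69% × 14,705.00 Cr = 836.71 Cr
Total: 1,827.75 Cr + 836.71 Cr = 2,664.46 Cr

2,664.46 Cr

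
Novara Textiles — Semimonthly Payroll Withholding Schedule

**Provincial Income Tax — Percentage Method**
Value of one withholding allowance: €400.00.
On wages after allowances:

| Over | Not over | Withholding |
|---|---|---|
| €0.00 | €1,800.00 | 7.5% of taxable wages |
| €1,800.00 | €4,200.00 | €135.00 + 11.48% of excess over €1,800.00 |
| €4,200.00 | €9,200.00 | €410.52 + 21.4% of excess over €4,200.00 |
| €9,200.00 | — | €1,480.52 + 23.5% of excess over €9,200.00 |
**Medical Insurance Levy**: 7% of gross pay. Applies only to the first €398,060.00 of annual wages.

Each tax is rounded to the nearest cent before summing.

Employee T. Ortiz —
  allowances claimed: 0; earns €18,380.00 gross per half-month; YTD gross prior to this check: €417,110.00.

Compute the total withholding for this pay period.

Provincial Income Tax: taxable = €18,380.00
  €1,480.52 + 23.5% × (€18,380.00 − €9,200.00) = €1,480.52 + 23.5% × €9,180.00 = €3,637.82
Medical Insurance Levy: YTD €417,110.00 ≥ cap €398,060.00 → €0.00
Total: €3,637.82 + €0.00 = €3,637.82

€3,637.82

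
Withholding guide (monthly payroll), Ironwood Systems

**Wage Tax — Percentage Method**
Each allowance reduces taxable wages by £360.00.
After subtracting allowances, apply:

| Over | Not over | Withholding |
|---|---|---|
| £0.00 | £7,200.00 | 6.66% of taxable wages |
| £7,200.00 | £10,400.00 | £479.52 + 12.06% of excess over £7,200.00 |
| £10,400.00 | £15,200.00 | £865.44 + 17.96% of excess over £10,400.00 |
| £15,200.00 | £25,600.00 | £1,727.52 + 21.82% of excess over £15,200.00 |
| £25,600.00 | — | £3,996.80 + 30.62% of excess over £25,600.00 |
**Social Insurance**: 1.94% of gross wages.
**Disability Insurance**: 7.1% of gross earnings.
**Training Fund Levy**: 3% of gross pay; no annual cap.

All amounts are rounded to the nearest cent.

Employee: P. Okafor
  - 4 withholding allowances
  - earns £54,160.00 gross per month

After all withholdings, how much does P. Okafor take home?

£35,338.20

Wage Tax: taxable = £54,160.00 − 4×£360.00 = £52,720.00
  £3,996.80 + 30.62% × (£52,720.00 − £25,600.00) = £3,996.80 + 30.62% × £27,120.00 = £12,300.94
Social Insurance: 1.94% × £54,160.00 = £1,050.70
Disability Insurance: 7.1% × £54,160.00 = £3,845.36
Training Fund Levy: 3% × £54,160.00 = £1,624.80
Total withheld: £12,300.94 + £1,050.70 + £3,845.36 + £1,624.80 = £18,821.80
Net pay: £54,160.00 − £18,821.80 = £35,338.20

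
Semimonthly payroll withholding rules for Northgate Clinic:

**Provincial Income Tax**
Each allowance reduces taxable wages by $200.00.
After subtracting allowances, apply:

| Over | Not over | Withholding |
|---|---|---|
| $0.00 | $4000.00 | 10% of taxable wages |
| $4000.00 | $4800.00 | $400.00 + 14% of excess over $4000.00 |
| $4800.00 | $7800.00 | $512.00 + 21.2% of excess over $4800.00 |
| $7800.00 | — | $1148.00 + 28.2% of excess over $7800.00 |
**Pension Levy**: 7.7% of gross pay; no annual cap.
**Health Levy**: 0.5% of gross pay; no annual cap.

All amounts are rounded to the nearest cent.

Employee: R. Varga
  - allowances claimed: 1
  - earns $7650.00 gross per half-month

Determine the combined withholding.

$1701.10

Provincial Income Tax: taxable = $7650.00 − 1×$200.00 = $7450.00
  $512.00 + 21.2% × ($7450.00 − $4800.00) = $512.00 + 21.2% × $2650.00 = $1073.80
Pension Levy: 7.7% × $7650.00 = $589.05
Health Levy: 0.5% × $7650.00 = $38.25
Total: $1073.80 + $589.05 + $38.25 = $1701.10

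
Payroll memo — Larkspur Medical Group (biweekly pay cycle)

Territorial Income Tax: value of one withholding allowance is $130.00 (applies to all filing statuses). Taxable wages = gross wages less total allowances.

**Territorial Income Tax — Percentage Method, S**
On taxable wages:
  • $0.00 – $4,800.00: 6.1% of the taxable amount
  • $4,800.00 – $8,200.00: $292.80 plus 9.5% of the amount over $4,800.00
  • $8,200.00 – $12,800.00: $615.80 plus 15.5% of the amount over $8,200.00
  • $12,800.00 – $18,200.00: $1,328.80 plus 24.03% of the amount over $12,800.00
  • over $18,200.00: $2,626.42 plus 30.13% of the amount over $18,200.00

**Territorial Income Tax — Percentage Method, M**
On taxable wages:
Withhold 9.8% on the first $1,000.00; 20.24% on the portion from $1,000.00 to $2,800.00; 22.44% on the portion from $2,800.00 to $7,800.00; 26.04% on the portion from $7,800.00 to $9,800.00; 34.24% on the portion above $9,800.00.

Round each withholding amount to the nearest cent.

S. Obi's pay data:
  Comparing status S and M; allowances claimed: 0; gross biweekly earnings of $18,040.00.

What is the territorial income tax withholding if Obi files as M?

$4,926.50

Territorial Income Tax (M): taxable = $18,040.00
  $2,105.12 + 34.24% × ($18,040.00 − $9,800.00) = $2,105.12 + 34.24% × $8,240.00 = $4,926.50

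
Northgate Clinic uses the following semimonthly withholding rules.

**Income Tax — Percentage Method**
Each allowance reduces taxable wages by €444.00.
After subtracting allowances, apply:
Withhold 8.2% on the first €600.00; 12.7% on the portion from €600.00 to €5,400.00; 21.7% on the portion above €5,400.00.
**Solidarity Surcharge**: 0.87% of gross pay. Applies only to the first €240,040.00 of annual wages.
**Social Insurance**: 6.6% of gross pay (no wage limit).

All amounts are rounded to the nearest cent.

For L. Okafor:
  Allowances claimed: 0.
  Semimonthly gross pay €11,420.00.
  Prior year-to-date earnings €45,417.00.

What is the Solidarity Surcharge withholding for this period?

€99.35

Solidarity Surcharge: 0.87% × €11,420.00 = €99.35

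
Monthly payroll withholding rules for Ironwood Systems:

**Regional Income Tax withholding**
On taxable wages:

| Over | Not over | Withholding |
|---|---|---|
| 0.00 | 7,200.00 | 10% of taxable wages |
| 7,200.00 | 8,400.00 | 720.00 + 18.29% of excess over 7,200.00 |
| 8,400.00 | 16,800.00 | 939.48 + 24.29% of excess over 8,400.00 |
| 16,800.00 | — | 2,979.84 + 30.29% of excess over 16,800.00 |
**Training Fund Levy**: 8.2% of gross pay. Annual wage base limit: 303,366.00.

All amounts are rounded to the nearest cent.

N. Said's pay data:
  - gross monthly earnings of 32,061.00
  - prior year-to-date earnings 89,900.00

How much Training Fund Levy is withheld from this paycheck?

2,629.00

Training Fund Levy: 8.2% × 32,061.00 = 2,629.00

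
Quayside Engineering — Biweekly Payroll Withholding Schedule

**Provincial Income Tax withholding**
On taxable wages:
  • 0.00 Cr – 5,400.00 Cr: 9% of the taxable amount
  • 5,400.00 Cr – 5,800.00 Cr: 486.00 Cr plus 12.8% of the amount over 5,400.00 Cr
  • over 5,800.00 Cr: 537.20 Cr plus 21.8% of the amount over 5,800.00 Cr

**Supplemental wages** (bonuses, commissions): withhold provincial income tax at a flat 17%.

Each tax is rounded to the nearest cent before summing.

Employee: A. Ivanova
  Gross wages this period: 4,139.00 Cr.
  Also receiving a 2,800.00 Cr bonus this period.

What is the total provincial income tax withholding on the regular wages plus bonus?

Provincial Income Tax: taxable = 4,139.00 Cr
  9% × 4,139.00 Cr = 372.51 Cr
Supplemental (17% flat on bonus): 17% × 2,800.00 Cr = 476.00 Cr
Total provincial income tax: 372.51 Cr + 476.00 Cr = 848.51 Cr

848.51 Cr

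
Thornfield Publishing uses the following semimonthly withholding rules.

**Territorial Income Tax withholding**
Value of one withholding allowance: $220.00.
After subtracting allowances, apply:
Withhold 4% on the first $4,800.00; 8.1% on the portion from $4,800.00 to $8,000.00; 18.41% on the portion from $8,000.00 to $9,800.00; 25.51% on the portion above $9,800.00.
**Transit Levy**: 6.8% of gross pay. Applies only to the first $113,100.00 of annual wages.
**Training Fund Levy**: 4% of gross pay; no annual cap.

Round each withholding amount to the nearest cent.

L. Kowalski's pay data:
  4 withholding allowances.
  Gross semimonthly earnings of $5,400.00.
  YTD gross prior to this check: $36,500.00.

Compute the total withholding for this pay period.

Territorial Income Tax: taxable = $5,400.00 − 4×$220.00 = $4,520.00
  4% × $4,520.00 = $180.80
Transit Levy: 6.8% × $5,400.00 = $367.20
Training Fund Levy: 4% × $5,400.00 = $216.00
Total: $180.80 + $367.20 + $216.00 = $764.00

$764.00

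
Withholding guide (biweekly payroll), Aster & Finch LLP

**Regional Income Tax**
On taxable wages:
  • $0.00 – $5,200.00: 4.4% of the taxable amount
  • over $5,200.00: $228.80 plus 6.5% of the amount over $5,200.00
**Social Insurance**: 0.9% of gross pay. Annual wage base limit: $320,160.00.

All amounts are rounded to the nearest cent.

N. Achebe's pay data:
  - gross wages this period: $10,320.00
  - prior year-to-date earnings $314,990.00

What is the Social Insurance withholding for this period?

Social Insurance: cap $320,160.00 − YTD $314,990.00 = $5,170.00 subject; 0.9% × $5,170.00 = $46.53

$46.53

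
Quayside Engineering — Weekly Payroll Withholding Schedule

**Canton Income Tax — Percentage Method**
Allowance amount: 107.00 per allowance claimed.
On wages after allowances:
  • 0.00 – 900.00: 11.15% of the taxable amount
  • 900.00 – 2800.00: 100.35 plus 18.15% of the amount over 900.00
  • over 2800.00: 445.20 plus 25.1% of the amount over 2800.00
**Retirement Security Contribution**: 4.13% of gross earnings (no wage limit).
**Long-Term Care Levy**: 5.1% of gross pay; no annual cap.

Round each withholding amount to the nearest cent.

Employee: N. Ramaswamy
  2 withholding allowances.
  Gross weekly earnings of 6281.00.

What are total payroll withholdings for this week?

1844.96

Canton Income Tax: taxable = 6281.00 − 2×107.00 = 6067.00
  445.20 + 25.1% × (6067.00 − 2800.00) = 445.20 + 25.1% × 3267.00 = 1265.22
Retirement Security Contribution: 4.13% × 6281.00 = 259.41
Long-Term Care Levy: 5.1% × 6281.00 = 320.33
Total: 1265.22 + 259.41 + 320.33 = 1844.96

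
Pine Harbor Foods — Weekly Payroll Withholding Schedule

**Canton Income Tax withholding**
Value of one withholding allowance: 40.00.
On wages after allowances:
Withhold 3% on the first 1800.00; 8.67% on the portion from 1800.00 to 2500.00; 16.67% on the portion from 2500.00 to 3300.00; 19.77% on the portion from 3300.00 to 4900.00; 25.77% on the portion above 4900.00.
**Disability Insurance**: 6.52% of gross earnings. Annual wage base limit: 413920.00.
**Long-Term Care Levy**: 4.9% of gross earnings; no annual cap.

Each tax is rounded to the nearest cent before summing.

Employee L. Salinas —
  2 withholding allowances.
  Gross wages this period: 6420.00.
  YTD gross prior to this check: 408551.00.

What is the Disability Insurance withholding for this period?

Disability Insurance: cap 413920.00 − YTD 408551.00 = 5369.00 subject; 6.52% × 5369.00 = 350.06

350.06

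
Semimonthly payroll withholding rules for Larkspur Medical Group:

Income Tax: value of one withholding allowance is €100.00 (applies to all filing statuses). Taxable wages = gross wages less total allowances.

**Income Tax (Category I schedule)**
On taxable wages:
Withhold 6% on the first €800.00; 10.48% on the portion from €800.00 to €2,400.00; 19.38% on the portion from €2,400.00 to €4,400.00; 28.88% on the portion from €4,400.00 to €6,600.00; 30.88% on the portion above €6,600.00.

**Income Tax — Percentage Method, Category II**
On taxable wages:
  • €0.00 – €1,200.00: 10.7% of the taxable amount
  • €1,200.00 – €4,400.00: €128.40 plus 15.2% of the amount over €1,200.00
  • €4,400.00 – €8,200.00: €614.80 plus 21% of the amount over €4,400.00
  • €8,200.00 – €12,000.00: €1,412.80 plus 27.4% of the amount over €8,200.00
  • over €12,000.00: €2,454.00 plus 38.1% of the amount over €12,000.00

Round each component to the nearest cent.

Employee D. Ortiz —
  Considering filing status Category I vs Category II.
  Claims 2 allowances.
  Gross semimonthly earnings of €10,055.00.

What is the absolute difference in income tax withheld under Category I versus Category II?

€377.51

Income Tax (Category I): taxable = €10,055.00 − 2×€100.00 = €9,855.00
  €1,238.64 + 30.88% × (€9,855.00 − €6,600.00) = €1,238.64 + 30.88% × €3,255.00 = €2,243.78
Income Tax (Category II): taxable = €10,055.00 − 2×€100.00 = €9,855.00
  €1,412.80 + 27.4% × (€9,855.00 − €8,200.00) = €1,412.80 + 27.4% × €1,655.00 = €1,866.27
Difference: |€2,243.78 − €1,866.27| = €377.51 (higher under Category I)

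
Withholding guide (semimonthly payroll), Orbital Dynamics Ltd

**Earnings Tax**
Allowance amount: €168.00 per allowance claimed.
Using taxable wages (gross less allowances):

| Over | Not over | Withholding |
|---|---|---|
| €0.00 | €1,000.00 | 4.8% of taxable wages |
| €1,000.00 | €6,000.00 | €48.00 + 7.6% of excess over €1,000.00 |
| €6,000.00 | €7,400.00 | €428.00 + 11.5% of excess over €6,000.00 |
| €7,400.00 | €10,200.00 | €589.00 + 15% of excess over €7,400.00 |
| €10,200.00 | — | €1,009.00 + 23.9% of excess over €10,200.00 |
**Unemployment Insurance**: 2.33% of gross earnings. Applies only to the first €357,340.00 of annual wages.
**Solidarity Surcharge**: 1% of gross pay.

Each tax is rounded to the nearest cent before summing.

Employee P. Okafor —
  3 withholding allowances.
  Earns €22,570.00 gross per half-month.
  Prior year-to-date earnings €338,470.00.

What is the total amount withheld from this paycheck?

€4,510.34

Earnings Tax: taxable = €22,570.00 − 3×€168.00 = €22,066.00
  €1,009.00 + 23.9% × (€22,066.00 − €10,200.00) = €1,009.00 + 23.9% × €11,866.00 = €3,844.97
Unemployment Insurance: cap €357,340.00 − YTD €338,470.00 = €18,870.00 subject; 2.33% × €18,870.00 = €439.67
Solidarity Surcharge: 1% × €22,570.00 = €225.70
Total: €3,844.97 + €439.67 + €225.70 = €4,510.34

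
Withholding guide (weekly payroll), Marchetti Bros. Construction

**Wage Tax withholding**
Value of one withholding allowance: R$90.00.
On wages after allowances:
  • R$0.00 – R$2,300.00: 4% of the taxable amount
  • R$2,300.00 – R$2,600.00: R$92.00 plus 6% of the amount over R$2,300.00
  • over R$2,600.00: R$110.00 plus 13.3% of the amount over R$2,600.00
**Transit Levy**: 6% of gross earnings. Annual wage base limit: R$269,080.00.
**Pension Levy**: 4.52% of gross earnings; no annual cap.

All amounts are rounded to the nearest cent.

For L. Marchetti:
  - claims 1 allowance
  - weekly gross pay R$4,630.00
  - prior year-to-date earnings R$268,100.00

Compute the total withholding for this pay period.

R$636.10

Wage Tax: taxable = R$4,630.00 − 1×R$90.00 = R$4,540.00
  R$110.00 + 13.3% × (R$4,540.00 − R$2,600.00) = R$110.00 + 13.3% × R$1,940.00 = R$368.02
Transit Levy: cap R$269,080.00 − YTD R$268,100.00 = R$980.00 subject; 6% × R$980.00 = R$58.80
Pension Levy: 4.52% × R$4,630.00 = R$209.28
Total: R$368.02 + R$58.80 + R$209.28 = R$636.10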